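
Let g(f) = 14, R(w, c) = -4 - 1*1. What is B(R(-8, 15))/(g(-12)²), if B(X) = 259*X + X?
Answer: -325/49 ≈ -6.6327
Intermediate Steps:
R(w, c) = -5 (R(w, c) = -4 - 1 = -5)
B(X) = 260*X
B(R(-8, 15))/(g(-12)²) = (260*(-5))/(14²) = -1300/196 = -1300*1/196 = -325/49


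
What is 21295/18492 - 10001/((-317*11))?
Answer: 259194157/64481604 ≈ 4.0197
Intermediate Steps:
21295/18492 - 10001/((-317*11)) = 21295*(1/18492) - 10001/(-3487) = 21295/18492 - 10001*(-1/3487) = 21295/18492 + 10001/3487 = 259194157/64481604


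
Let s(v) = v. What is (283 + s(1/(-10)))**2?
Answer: 8003241/100 ≈ 80032.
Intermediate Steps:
(283 + s(1/(-10)))**2 = (283 + 1/(-10))**2 = (283 - 1/10)**2 = (2829/10)**2 = 8003241/100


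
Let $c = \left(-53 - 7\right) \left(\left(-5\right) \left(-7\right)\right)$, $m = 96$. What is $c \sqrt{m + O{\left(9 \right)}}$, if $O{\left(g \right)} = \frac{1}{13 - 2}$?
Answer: $- \frac{2100 \sqrt{11627}}{11} \approx -20585.0$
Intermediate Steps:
$O{\left(g \right)} = \frac{1}{11}$
$c = -2100$ ($c = \left(-60\right) 35 = -2100$)
$c \sqrt{m + O{\left(9 \right)}} = - 2100 \sqrt{96 + \frac{1}{11}} = - 2100 \sqrt{\frac{1057}{11}} = - 2100 \frac{\sqrt{11627}}{11} = - \frac{2100 \sqrt{11627}}{11}$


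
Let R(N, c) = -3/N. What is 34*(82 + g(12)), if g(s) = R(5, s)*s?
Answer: 12716/5 ≈ 2543.2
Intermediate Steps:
g(s) = -3*s/5 (g(s) = (-3/5)*s = (-3*⅕)*s = -3*s/5)
34*(82 + g(12)) = 34*(82 - ⅗*12) = 34*(82 - 36/5) = 34*(374/5) = 12716/5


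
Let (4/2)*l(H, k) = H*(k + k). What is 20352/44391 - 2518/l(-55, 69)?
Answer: 63004126/56154615 ≈ 1.1220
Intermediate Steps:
l(H, k) = H*k (l(H, k) = (H*(k + k))/2 = (H*(2*k))/2 = (2*H*k)/2 = H*k)
20352/44391 - 2518/l(-55, 69) = 20352/44391 - 2518/((-55*69)) = 20352*(1/44391) - 2518/(-3795) = 6784/14797 - 2518*(-1/3795) = 6784/14797 + 2518/3795 = 63004126/56154615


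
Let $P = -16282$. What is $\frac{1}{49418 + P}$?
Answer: $\frac{1}{33136} \approx 3.0179 \cdot 10^{-5}$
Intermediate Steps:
$\frac{1}{49418 + P} = \frac{1}{49418 - 16282} = \frac{1}{33136}$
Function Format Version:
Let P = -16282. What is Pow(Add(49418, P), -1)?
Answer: Rational(1, 33136) ≈ 3.0179e-5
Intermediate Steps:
Pow(Add(49418, P), -1) = Pow(Add(49418, -16282), -1) = Pow(33136, -1) = Rational(1, 33136)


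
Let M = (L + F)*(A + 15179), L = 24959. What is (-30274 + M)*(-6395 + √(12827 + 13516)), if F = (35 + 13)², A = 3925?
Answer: -3330529288810 + 1562406234*√2927 ≈ -3.2460e+12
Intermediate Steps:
F = 2304 (F = 48² = 2304)
M = 520832352 (M = (24959 + 2304)*(3925 + 15179) = 27263*19104 = 520832352)
(-30274 + M)*(-6395 + √(12827 + 13516)) = (-30274 + 520832352)*(-6395 + √(12827 + 13516)) = 520802078*(-6395 + √26343) = 520802078*(-6395 + 3*√2927) = -3330529288810 + 1562406234*√2927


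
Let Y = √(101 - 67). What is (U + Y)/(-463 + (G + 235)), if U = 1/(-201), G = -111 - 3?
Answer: 1/68742 - √34/342 ≈ -0.017035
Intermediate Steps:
G = -114
Y = √34 ≈ 5.8309
U = -1/201 ≈ -0.0049751
(U + Y)/(-463 + (G + 235)) = (-1/201 + √34)/(-463 + (-114 + 235)) = (-1/201 + √34)/(-463 + 121) = (-1/201 + √34)/(-342) = (-1/201 + √34)*(-1/342) = 1/68742 - √34/342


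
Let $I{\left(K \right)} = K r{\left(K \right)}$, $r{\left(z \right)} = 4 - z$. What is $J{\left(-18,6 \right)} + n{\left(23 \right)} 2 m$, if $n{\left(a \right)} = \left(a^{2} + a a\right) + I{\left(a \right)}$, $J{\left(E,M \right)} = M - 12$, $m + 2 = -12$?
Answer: $-17394$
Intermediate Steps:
$m = -14$ ($m = -2 - 12 = -14$)
$I{\left(K \right)} = K \left(4 - K\right)$
$J{\left(E,M \right)} = -12 + M$ ($J{\left(E,M \right)} = M - 12 = -12 + M$)
$n{\left(a \right)} = 2 a^{2} + a \left(4 - a\right)$ ($n{\left(a \right)} = \left(a^{2} + a a\right) + a \left(4 - a\right) = \left(a^{2} + a^{2}\right) + a \left(4 - a\right) = 2 a^{2} + a \left(4 - a\right)$)
$J{\left(-18,6 \right)} + n{\left(23 \right)} 2 m = \left(-12 + 6\right) + 23 \left(4 + 23\right) 2 \left(-14\right) = -6 + 23 \cdot 27 \left(-28\right) = -6 + 621 \left(-28\right) = -6 - 17388 = -17394$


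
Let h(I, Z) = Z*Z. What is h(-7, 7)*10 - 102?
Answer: 388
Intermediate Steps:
h(I, Z) = Z**2
h(-7, 7)*10 - 102 = 7**2*10 - 102 = 49*10 - 102 = 490 - 102 = 388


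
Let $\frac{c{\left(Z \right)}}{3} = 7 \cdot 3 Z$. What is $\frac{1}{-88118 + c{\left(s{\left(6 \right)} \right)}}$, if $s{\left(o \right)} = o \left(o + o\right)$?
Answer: $- \frac{1}{83582} \approx -1.1964 \cdot 10^{-5}$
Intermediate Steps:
$s{\left(o \right)} = 2 o^{2}$ ($s{\left(o \right)} = o 2 o = 2 o^{2}$)
$c{\left(Z \right)} = 63 Z$ ($c{\left(Z \right)} = 3 \cdot 7 \cdot 3 Z = 3 \cdot 21 Z = 63 Z$)
$\frac{1}{-88118 + c{\left(s{\left(6 \right)} \right)}} = \frac{1}{-88118 + 63 \cdot 2 \cdot 6^{2}} = \frac{1}{-88118 + 63 \cdot 2 \cdot 36} = \frac{1}{-88118 + 63 \cdot 72} = \frac{1}{-88118 + 4536} = \frac{1}{-83582} = - \frac{1}{83582}$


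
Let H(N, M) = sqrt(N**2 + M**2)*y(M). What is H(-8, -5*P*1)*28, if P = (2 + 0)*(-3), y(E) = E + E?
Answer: 3360*sqrt(241) ≈ 52161.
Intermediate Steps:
y(E) = 2*E
P = -6 (P = 2*(-3) = -6)
H(N, M) = 2*M*sqrt(M**2 + N**2) (H(N, M) = sqrt(N**2 + M**2)*(2*M) = sqrt(M**2 + N**2)*(2*M) = 2*M*sqrt(M**2 + N**2))
H(-8, -5*P*1)*28 = (2*(-5*(-6)*1)*sqrt((-5*(-6)*1)**2 + (-8)**2))*28 = (2*(30*1)*sqrt((30*1)**2 + 64))*28 = (2*30*sqrt(30**2 + 64))*28 = (2*30*sqrt(900 + 64))*28 = (2*30*sqrt(964))*28 = (2*30*(2*sqrt(241)))*28 = (120*sqrt(241))*28 = 3360*sqrt(241)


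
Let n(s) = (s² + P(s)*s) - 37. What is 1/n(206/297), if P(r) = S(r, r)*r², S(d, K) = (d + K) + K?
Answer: -2593609227/92914981595 ≈ -0.027914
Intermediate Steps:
S(d, K) = d + 2*K (S(d, K) = (K + d) + K = d + 2*K)
P(r) = 3*r³ (P(r) = (r + 2*r)*r² = (3*r)*r² = 3*r³)
n(s) = -37 + s² + 3*s⁴ (n(s) = (s² + (3*s³)*s) - 37 = (s² + 3*s⁴) - 37 = -37 + s² + 3*s⁴)
1/n(206/297) = 1/(-37 + (206/297)² + 3*(206/297)⁴) = 1/(-37 + 42436/88209 + 3*(1800814096/7780827681)) = 1/(-37 + 42436/88209 + 1800814096/2593609227) = 1/(-92914981595/2593609227) = -2593609227/92914981595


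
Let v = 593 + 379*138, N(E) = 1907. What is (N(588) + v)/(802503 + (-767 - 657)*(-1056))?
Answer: 54802/2306247 ≈ 0.023762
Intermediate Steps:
v = 52895 (v = 593 + 52302 = 52895)
(N(588) + v)/(802503 + (-767 - 657)*(-1056)) = (1907 + 52895)/(802503 + (-767 - 657)*(-1056)) = 54802/(802503 - 1424*(-1056)) = 54802/(802503 + 1503744) = 54802/2306247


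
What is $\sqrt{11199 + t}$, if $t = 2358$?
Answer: $\sqrt{13557} \approx 116.43$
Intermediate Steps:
$\sqrt{11199 + t} = \sqrt{11199 + 2358} = \sqrt{13557}$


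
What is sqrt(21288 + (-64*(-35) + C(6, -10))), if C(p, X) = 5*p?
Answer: sqrt(23558) ≈ 153.49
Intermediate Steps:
sqrt(21288 + (-64*(-35) + C(6, -10))) = sqrt(21288 + (-64*(-35) + 5*6)) = sqrt(21288 + (2240 + 30)) = sqrt(21288 + 2270) = sqrt(23558)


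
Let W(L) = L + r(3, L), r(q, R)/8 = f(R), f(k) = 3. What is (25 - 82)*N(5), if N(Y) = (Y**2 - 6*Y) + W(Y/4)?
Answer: -4617/4 ≈ -1154.3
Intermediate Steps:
r(q, R) = 24 (r(q, R) = 8*3 = 24)
W(L) = 24 + L (W(L) = L + 24 = 24 + L)
N(Y) = 24 + Y**2 - 23*Y/4 (N(Y) = (Y**2 - 6*Y) + (24 + Y/4) = 24 + Y**2 - 23*Y/4)
(25 - 82)*N(5) = (25 - 82)*(24 + 5**2 - 23/4*5) = -57*(24 + 25 - 115/4) = -57*81/4 = -4617/4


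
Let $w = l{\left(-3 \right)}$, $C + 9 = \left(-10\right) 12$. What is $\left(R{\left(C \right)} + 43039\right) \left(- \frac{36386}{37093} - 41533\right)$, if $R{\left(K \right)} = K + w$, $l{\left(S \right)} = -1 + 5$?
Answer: $- \frac{9444880678410}{5299} \approx -1.7824 \cdot 10^{9}$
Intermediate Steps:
$l{\left(S \right)} = 4$
$C = -129$ ($C = -9 - 120 = -129$)
$w = 4$
$R{\left(K \right)} = 4 + K$ ($R{\left(K \right)} = K + 4 = 4 + K$)
$\left(R{\left(C \right)} + 43039\right) \left(- \frac{36386}{37093} - 41533\right) = \left(\left(4 - 129\right) + 43039\right) \left(- \frac{36386}{37093} - 41533\right) = \left(-125 + 43039\right) \left(\left(-36386\right) \frac{1}{37093} - 41533\right) = 42914 \left(- \frac{5198}{5299} - 41533\right) = 42914 \left(- \frac{220088565}{5299}\right) = - \frac{9444880678410}{5299}$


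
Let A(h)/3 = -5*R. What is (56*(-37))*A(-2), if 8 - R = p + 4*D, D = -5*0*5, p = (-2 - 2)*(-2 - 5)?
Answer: -621600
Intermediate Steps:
p = 28 (p = -4*(-7) = 28)
D = 0 (D = 0*5 = 0)
R = -20 (R = 8 - (28 + 4*0) = 8 - (28 + 0) = 8 - 1*28 = 8 - 28 = -20)
A(h) = 300 (A(h) = 3*(-5*(-20)) = 3*100 = 300)
(56*(-37))*A(-2) = (56*(-37))*300 = -2072*300 = -621600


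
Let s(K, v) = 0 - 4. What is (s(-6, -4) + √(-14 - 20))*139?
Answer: -556 + 139*I*√34 ≈ -556.0 + 810.5*I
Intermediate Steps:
s(K, v) = -4
(s(-6, -4) + √(-14 - 20))*139 = (-4 + √(-14 - 20))*139 = (-4 + √(-34))*139 = (-4 + I*√34)*139 = -556 + 139*I*√34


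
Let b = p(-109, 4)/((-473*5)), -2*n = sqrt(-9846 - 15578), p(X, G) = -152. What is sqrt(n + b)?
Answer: sqrt(359480 - 11186450*I*sqrt(1589))/2365 ≈ 6.3162 - 6.3111*I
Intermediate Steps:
n = -2*I*sqrt(1589) (n = -sqrt(-9846 - 15578)/2 = -2*I*sqrt(1589) ≈ -79.724*I)
b = 152/2365 (b = -152/((-473*5)) = -152/(-2365) = -152*(-1/2365) = 152/2365 ≈ 0.064271)
sqrt(n + b) = sqrt(-2*I*sqrt(1589) + 152/2365) = sqrt(152/2365 - 2*I*sqrt(1589))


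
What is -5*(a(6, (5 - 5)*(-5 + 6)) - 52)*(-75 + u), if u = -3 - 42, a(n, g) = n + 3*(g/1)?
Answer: -27600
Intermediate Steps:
a(n, g) = n + 3*g (a(n, g) = n + 3*(g*1) = n + 3*g)
u = -45
-5*(a(6, (5 - 5)*(-5 + 6)) - 52)*(-75 + u) = -5*((6 + 3*((5 - 5)*(-5 + 6))) - 52)*(-75 - 45) = -5*((6 + 3*(0*1)) - 52)*(-120) = -5*((6 + 3*0) - 52)*(-120) = -5*((6 + 0) - 52)*(-120) = -5*(6 - 52)*(-120) = -(-230)*(-120) = -5*5520 = -27600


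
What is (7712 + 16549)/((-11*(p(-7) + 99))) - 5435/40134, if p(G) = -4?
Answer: -979370549/41940030 ≈ -23.352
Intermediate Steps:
(7712 + 16549)/((-11*(p(-7) + 99))) - 5435/40134 = (7712 + 16549)/((-11*(-4 + 99))) - 5435/40134 = 24261/((-11*95)) - 5435*1/40134 = 24261/(-1045) - 5435/40134 = 24261*(-1/1045) - 5435/40134 = -24261/1045 - 5435/40134 = -979370549/41940030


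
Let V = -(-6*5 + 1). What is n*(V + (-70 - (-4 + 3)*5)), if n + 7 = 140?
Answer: -4788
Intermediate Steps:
n = 133 (n = -7 + 140 = 133)
V = 29 (V = -(-30 + 1) = -1*(-29) = 29)
n*(V + (-70 - (-4 + 3)*5)) = 133*(29 + (-70 - (-4 + 3)*5)) = 133*(29 + (-70 - (-1)*5)) = 133*(29 + (-70 - 1*(-5))) = 133*(29 + (-70 + 5)) = 133*(29 - 65) = 133*(-36) = -4788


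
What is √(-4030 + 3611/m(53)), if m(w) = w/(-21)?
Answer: I*√15339313/53 ≈ 73.897*I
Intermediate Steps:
m(w) = -w/21 (m(w) = w*(-1/21) = -w/21)
√(-4030 + 3611/m(53)) = √(-4030 + 3611/((-1/21*53))) = √(-4030 + 3611/(-53/21)) = √(-4030 + 3611*(-21/53)) = √(-4030 - 75831/53) = √(-289421/53) = I*√15339313/53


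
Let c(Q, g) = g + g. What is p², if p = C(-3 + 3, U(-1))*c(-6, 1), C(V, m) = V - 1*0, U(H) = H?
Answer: 0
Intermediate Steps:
c(Q, g) = 2*g
C(V, m) = V (C(V, m) = V + 0 = V)
p = 0 (p = (-3 + 3)*(2*1) = 0*2 = 0)
p² = 0² = 0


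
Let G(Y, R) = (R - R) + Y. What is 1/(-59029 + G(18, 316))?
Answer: -1/59011 ≈ -1.6946e-5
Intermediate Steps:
G(Y, R) = Y (G(Y, R) = 0 + Y = Y)
1/(-59029 + G(18, 316)) = 1/(-59029 + 18) = 1/(-59011) = -1/59011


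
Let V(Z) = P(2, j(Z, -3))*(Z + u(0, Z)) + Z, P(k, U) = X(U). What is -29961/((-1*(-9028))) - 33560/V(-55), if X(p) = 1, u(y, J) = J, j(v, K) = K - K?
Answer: 59607223/297924 ≈ 200.08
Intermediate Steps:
j(v, K) = 0
P(k, U) = 1
V(Z) = 3*Z (V(Z) = 1*(Z + Z) + Z = 1*(2*Z) + Z = 2*Z + Z = 3*Z)
-29961/((-1*(-9028))) - 33560/V(-55) = -29961/((-1*(-9028))) - 33560/(3*(-55)) = -29961/9028 - 33560/(-165) = -29961*1/9028 - 33560*(-1/165) = -29961/9028 + 6712/33 = 59607223/297924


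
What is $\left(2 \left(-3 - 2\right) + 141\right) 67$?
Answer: $8777$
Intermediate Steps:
$\left(2 \left(-3 - 2\right) + 141\right) 67 = \left(2 \left(-5\right) + 141\right) 67 = \left(-10 + 141\right) 67 = 131 \cdot 67 = 8777$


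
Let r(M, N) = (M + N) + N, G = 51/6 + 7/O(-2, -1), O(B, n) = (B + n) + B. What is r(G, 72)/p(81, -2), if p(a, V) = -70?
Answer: -1511/700 ≈ -2.1586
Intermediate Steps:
O(B, n) = n + 2*B
G = 71/10 (G = 51/6 + 7/(-1 + 2*(-2)) = 51*(⅙) + 7/(-1 - 4) = 17/2 + 7/(-5) = 17/2 + 7*(-⅕) = 17/2 - 7/5 = 71/10 ≈ 7.1000)
r(M, N) = M + 2*N
r(G, 72)/p(81, -2) = (71/10 + 2*72)/(-70) = (71/10 + 144)*(-1/70) = (1511/10)*(-1/70) = -1511/700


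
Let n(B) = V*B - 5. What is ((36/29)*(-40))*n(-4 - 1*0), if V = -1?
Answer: 1440/29 ≈ 49.655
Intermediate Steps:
n(B) = -5 - B (n(B) = -B - 5 = -5 - B)
((36/29)*(-40))*n(-4 - 1*0) = ((36/29)*(-40))*(-5 - (-4 - 1*0)) = ((36*(1/29))*(-40))*(-5 - (-4 + 0)) = ((36/29)*(-40))*(-5 - 1*(-4)) = -1440*(-5 + 4)/29 = -1440/29*(-1) = 1440/29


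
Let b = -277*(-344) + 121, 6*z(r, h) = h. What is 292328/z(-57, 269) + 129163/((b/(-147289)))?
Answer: -4950189436871/25665021 ≈ -1.9288e+5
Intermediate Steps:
z(r, h) = h/6
b = 95409 (b = 95288 + 121 = 95409)
292328/z(-57, 269) + 129163/((b/(-147289))) = 292328/(((⅙)*269)) + 129163/((95409/(-147289))) = 292328/(269/6) + 129163/((95409*(-1/147289))) = 292328*(6/269) + 129163/(-95409/147289) = 1753968/269 + 129163*(-147289/95409) = 1753968/269 - 19024289107/95409 = -4950189436871/25665021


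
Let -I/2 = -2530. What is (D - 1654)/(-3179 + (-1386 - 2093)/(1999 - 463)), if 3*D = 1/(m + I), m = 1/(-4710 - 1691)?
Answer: 82285826230784/158266642845957 ≈ 0.51992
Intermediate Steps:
I = 5060 (I = -2*(-2530) = 5060)
m = -1/6401 (m = 1/(-6401) = -1/6401 ≈ -0.00015623)
D = 6401/97167177 (D = 1/(3*(-1/6401 + 5060)) = 1/(3*(32389059/6401)) = (⅓)*(6401/32389059) = 6401/97167177 ≈ 6.5876e-5)
(D - 1654)/(-3179 + (-1386 - 2093)/(1999 - 463)) = (6401/97167177 - 1654)/(-3179 + (-1386 - 2093)/(1999 - 463)) = -160714504357/(97167177*(-3179 - 3479/1536)) = -160714504357/(97167177*(-4886423/1536)) = -160714504357/97167177*(-1536/4886423) = 82285826230784/158266642845957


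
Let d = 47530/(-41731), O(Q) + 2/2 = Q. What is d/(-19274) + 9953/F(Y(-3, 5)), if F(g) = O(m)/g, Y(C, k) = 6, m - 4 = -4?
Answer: -24016289211781/402161647 ≈ -59718.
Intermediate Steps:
m = 0 (m = 4 - 4 = 0)
O(Q) = -1 + Q
F(g) = -1/g (F(g) = (-1 + 0)/g = -1/g)
d = -47530/41731 (d = 47530*(-1/41731) = -47530/41731 ≈ -1.1390)
d/(-19274) + 9953/F(Y(-3, 5)) = -47530/41731/(-19274) + 9953/((-1/6)) = -47530/41731*(-1/19274) + 9953/((-1*⅙)) = 23765/402161647 + 9953/(-⅙) = 23765/402161647 + 9953*(-6) = 23765/402161647 - 59718 = -24016289211781/402161647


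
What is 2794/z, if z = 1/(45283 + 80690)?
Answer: 351968562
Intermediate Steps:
z = 1/125973 ≈ 7.9382e-6
2794/z = 2794/(1/125973) = 2794*125973 = 351968562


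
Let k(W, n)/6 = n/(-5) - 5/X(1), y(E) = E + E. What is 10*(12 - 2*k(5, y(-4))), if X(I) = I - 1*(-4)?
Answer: 48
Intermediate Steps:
y(E) = 2*E
X(I) = 4 + I (X(I) = I + 4 = 4 + I)
k(W, n) = -6 - 6*n/5 (k(W, n) = 6*(n/(-5) - 5/(4 + 1)) = 6*(n*(-⅕) - 5/5) = 6*(-n/5 - 5*⅕) = 6*(-n/5 - 1) = 6*(-1 - n/5) = -6 - 6*n/5)
10*(12 - 2*k(5, y(-4))) = 10*(12 - 2*(-6 - 12*(-4)/5)) = 10*(12 - 2*(-6 - 6/5*(-8))) = 10*(12 - 2*(-6 + 48/5)) = 10*(12 - 2*18/5) = 10*(12 - 36/5) = 10*(24/5) = 48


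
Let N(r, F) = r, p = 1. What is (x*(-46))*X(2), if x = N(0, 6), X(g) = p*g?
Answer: 0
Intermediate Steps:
X(g) = g (X(g) = 1*g = g)
x = 0
(x*(-46))*X(2) = (0*(-46))*2 = 0*2 = 0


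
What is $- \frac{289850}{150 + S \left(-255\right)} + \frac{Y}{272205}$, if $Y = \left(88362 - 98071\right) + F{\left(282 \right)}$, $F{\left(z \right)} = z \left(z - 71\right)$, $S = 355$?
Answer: $\frac{222396431}{65601405} \approx 3.3901$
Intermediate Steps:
$F{\left(z \right)} = z \left(-71 + z\right)$
$Y = 49793$ ($Y = \left(88362 - 98071\right) + 282 \left(-71 + 282\right) = -9709 + 282 \cdot 211 = -9709 + 59502 = 49793$)
$- \frac{289850}{150 + S \left(-255\right)} + \frac{Y}{272205} = - \frac{289850}{150 + 355 \left(-255\right)} + \frac{49793}{272205} = - \frac{289850}{150 - 90525} + 49793 \cdot \frac{1}{272205} = - \frac{289850}{-90375} + \frac{49793}{272205} = \left(-289850\right) \left(- \frac{1}{90375}\right) + \frac{49793}{272205} = \frac{11594}{3615} + \frac{49793}{272205} = \frac{222396431}{65601405}$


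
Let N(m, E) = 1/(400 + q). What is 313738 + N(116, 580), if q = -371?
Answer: 9098403/29 ≈ 3.1374e+5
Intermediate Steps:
N(m, E) = 1/29 (N(m, E) = 1/(400 - 371) = 1/29)
313738 + N(116, 580) = 313738 + 1/29 = 9098403/29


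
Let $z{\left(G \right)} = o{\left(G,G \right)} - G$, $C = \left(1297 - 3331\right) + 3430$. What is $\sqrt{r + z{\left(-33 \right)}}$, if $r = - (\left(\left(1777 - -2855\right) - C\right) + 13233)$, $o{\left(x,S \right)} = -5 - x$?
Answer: $2 i \sqrt{4102} \approx 128.09 i$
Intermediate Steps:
$C = 1396$ ($C = -2034 + 3430 = 1396$)
$z{\left(G \right)} = -5 - 2 G$ ($z{\left(G \right)} = \left(-5 - G\right) - G = -5 - 2 G$)
$r = -16469$ ($r = - (\left(\left(1777 - -2855\right) - 1396\right) + 13233) = - (\left(\left(1777 + 2855\right) - 1396\right) + 13233) = - (\left(4632 - 1396\right) + 13233) = - (3236 + 13233) = \left(-1\right) 16469 = -16469$)
$\sqrt{r + z{\left(-33 \right)}} = \sqrt{-16469 - -61} = \sqrt{-16469 + \left(-5 + 66\right)} = \sqrt{-16469 + 61} = \sqrt{-16408} = 2 i \sqrt{4102}$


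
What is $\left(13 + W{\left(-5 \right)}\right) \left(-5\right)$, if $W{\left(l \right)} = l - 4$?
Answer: $-20$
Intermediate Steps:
$W{\left(l \right)} = -4 + l$ ($W{\left(l \right)} = l - 4 = -4 + l$)
$\left(13 + W{\left(-5 \right)}\right) \left(-5\right) = \left(13 - 9\right) \left(-5\right) = 4 \left(-5\right) = -20$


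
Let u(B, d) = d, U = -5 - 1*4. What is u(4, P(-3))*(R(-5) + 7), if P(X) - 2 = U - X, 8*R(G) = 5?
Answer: -61/2 ≈ -30.500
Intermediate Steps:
R(G) = 5/8 (R(G) = (1/8)*5 = 5/8)
U = -9 (U = -5 - 4 = -9)
P(X) = -7 - X (P(X) = 2 + (-9 - X) = -7 - X)
u(4, P(-3))*(R(-5) + 7) = (-7 - 1*(-3))*(5/8 + 7) = (-7 + 3)*(61/8) = -4*61/8 = -61/2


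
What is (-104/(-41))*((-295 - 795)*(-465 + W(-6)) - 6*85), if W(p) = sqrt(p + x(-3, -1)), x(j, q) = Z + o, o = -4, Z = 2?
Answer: 52659360/41 - 226720*I*sqrt(2)/41 ≈ 1.2844e+6 - 7820.3*I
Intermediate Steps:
x(j, q) = -2 (x(j, q) = 2 - 4 = -2)
W(p) = sqrt(-2 + p) (W(p) = sqrt(p - 2) = sqrt(-2 + p))
(-104/(-41))*((-295 - 795)*(-465 + W(-6)) - 6*85) = (-104/(-41))*((-295 - 795)*(-465 + sqrt(-2 - 6)) - 6*85) = (-104*(-1/41))*(-1090*(-465 + sqrt(-8)) - 510) = 104*(-1090*(-465 + 2*I*sqrt(2)) - 510)/41 = 104*((506850 - 2180*I*sqrt(2)) - 510)/41 = 104*(506340 - 2180*I*sqrt(2))/41 = 52659360/41 - 226720*I*sqrt(2)/41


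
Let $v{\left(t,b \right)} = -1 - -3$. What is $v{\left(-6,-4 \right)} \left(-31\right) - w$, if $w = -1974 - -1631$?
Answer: $281$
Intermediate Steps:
$v{\left(t,b \right)} = 2$ ($v{\left(t,b \right)} = -1 + 3 = 2$)
$w = -343$ ($w = -1974 + 1631 = -343$)
$v{\left(-6,-4 \right)} \left(-31\right) - w = 2 \left(-31\right) - -343 = -62 + 343 = 281$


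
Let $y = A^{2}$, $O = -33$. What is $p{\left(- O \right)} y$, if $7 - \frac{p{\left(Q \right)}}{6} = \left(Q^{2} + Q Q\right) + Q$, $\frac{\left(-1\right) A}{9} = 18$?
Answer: $-347050656$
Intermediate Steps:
$A = -162$ ($A = \left(-9\right) 18 = -162$)
$p{\left(Q \right)} = 42 - 12 Q^{2} - 6 Q$ ($p{\left(Q \right)} = 42 - 6 \left(\left(Q^{2} + Q Q\right) + Q\right) = 42 - 6 \left(\left(Q^{2} + Q^{2}\right) + Q\right) = 42 - 6 \left(2 Q^{2} + Q\right) = 42 - 6 \left(Q + 2 Q^{2}\right) = 42 - \left(6 Q + 12 Q^{2}\right) = 42 - 12 Q^{2} - 6 Q$)
$y = 26244$ ($y = \left(-162\right)^{2} = 26244$)
$p{\left(- O \right)} y = \left(42 - 12 \left(\left(-1\right) \left(-33\right)\right)^{2} - 6 \left(\left(-1\right) \left(-33\right)\right)\right) 26244 = \left(42 - 12 \cdot 33^{2} - 198\right) 26244 = \left(42 - 13068 - 198\right) 26244 = \left(-13224\right) 26244 = -347050656$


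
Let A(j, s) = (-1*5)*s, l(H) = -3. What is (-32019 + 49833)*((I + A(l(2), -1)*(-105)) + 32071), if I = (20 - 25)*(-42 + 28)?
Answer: 563207424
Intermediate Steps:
A(j, s) = -5*s
I = 70 (I = -5*(-14) = 70)
(-32019 + 49833)*((I + A(l(2), -1)*(-105)) + 32071) = (-32019 + 49833)*((70 - 5*(-1)*(-105)) + 32071) = 17814*((70 + 5*(-105)) + 32071) = 17814*((70 - 525) + 32071) = 17814*(-455 + 32071) = 17814*31616 = 563207424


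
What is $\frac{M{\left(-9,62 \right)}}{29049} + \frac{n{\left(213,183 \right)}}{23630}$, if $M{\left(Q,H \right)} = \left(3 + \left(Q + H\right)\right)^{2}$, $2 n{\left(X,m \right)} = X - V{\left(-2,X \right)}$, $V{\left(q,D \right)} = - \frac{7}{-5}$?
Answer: $\frac{385885321}{3432139350} \approx 0.11243$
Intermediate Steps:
$V{\left(q,D \right)} = \frac{7}{5}$ ($V{\left(q,D \right)} = \left(-7\right) \left(- \frac{1}{5}\right) = \frac{7}{5}$)
$n{\left(X,m \right)} = - \frac{7}{10} + \frac{X}{2}$ ($n{\left(X,m \right)} = \frac{X - \frac{7}{5}}{2} = \frac{- \frac{7}{5} + X}{2} = - \frac{7}{10} + \frac{X}{2}$)
$M{\left(Q,H \right)} = \left(3 + H + Q\right)^{2}$ ($M{\left(Q,H \right)} = \left(3 + \left(H + Q\right)\right)^{2} = \left(3 + H + Q\right)^{2}$)
$\frac{M{\left(-9,62 \right)}}{29049} + \frac{n{\left(213,183 \right)}}{23630} = \frac{\left(3 + 62 - 9\right)^{2}}{29049} + \frac{- \frac{7}{10} + \frac{1}{2} \cdot 213}{23630} = 56^{2} \cdot \frac{1}{29049} + \left(- \frac{7}{10} + \frac{213}{2}\right) \frac{1}{23630} = 3136 \cdot \frac{1}{29049} + \frac{529}{5} \cdot \frac{1}{23630} = \frac{3136}{29049} + \frac{529}{118150} = \frac{385885321}{3432139350}$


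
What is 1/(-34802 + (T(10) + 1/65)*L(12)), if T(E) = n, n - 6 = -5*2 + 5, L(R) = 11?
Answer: -65/2261404 ≈ -2.8743e-5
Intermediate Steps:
n = 1 (n = 6 + (-5*2 + 5) = 6 + (-10 + 5) = 6 - 5 = 1)
T(E) = 1
1/(-34802 + (T(10) + 1/65)*L(12)) = 1/(-34802 + (1 + 1/65)*11) = 1/(-34802 + (66/65)*11) = 1/(-34802 + 726/65) = 1/(-2261404/65) = -65/2261404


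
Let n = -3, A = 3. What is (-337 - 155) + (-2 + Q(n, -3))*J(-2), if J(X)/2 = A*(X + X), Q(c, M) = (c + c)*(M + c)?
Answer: -1308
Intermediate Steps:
Q(c, M) = 2*c*(M + c) (Q(c, M) = (2*c)*(M + c) = 2*c*(M + c))
J(X) = 12*X (J(X) = 2*(3*(X + X)) = 2*(3*(2*X)) = 2*(6*X) = 12*X)
(-337 - 155) + (-2 + Q(n, -3))*J(-2) = (-337 - 155) + (-2 + 2*(-3)*(-3 - 3))*(12*(-2)) = -492 + (-2 + 2*(-3)*(-6))*(-24) = -492 + (-2 + 36)*(-24) = -492 + 34*(-24) = -492 - 816 = -1308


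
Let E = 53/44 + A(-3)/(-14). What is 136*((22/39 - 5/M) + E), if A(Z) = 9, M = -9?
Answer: 2060026/9009 ≈ 228.66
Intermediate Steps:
E = 173/308 (E = 53/44 + 9/(-14) = 53*(1/44) + 9*(-1/14) = 53/44 - 9/14 = 173/308 ≈ 0.56169)
136*((22/39 - 5/M) + E) = 136*((22/39 - 5/(-9)) + 173/308) = 136*((22*(1/39) - 5*(-⅑)) + 173/308) = 136*((22/39 + 5/9) + 173/308) = 136*(131/117 + 173/308) = 136*(60589/36036) = 2060026/9009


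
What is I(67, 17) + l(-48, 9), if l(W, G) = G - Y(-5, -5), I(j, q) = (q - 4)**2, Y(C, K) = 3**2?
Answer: 169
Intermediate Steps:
Y(C, K) = 9
I(j, q) = (-4 + q)**2
l(W, G) = -9 + G (l(W, G) = G - 1*9 = G - 9 = -9 + G)
I(67, 17) + l(-48, 9) = (-4 + 17)**2 + (-9 + 9) = 13**2 + 0 = 169 + 0 = 169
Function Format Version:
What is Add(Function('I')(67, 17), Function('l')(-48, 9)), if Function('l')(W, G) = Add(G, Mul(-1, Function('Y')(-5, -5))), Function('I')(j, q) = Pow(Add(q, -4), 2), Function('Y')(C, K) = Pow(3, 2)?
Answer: 169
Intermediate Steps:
Function('Y')(C, K) = 9
Function('I')(j, q) = Pow(Add(-4, q), 2)
Function('l')(W, G) = Add(-9, G) (Function('l')(W, G) = Add(G, Mul(-1, 9)) = Add(G, -9) = Add(-9, G))
Add(Function('I')(67, 17), Function('l')(-48, 9)) = Add(Pow(Add(-4, 17), 2), Add(-9, 9)) = Add(Pow(13, 2), 0) = Add(169, 0) = 169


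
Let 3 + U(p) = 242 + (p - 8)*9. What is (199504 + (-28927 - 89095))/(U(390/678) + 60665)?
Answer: 9207466/6874601 ≈ 1.3393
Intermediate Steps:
U(p) = 167 + 9*p (U(p) = -3 + (242 + (p - 8)*9) = -3 + (242 + (-8 + p)*9) = -3 + (242 + (-72 + 9*p)) = -3 + (170 + 9*p) = 167 + 9*p)
(199504 + (-28927 - 89095))/(U(390/678) + 60665) = (199504 + (-28927 - 89095))/((167 + 9*(390/678)) + 60665) = (199504 - 118022)/((167 + 9*(390*(1/678))) + 60665) = 81482/((167 + 9*(65/113)) + 60665) = 81482/((167 + 585/113) + 60665) = 81482/(19456/113 + 60665) = 81482/(6874601/113) = 81482*(113/6874601) = 9207466/6874601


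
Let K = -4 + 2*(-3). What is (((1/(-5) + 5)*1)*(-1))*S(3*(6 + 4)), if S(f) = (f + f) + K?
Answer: -240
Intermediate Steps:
K = -10 (K = -4 - 6 = -10)
S(f) = -10 + 2*f (S(f) = (f + f) - 10 = 2*f - 10 = -10 + 2*f)
(((1/(-5) + 5)*1)*(-1))*S(3*(6 + 4)) = (((1/(-5) + 5)*1)*(-1))*(-10 + 2*(3*(6 + 4))) = (((-1/5 + 5)*1)*(-1))*(-10 + 2*(3*10)) = (((24/5)*1)*(-1))*(-10 + 2*30) = ((24/5)*(-1))*(-10 + 60) = -24/5*50 = -240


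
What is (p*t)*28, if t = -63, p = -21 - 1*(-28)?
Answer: -12348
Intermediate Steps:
p = 7 (p = -21 + 28 = 7)
(p*t)*28 = (7*(-63))*28 = -441*28 = -12348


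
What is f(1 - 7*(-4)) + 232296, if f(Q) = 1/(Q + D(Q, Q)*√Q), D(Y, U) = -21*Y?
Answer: 86147436191/370852 - 21*√29/370852 ≈ 2.3230e+5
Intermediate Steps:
f(Q) = 1/(Q - 21*Q^(3/2)) (f(Q) = 1/(Q + (-21*Q)*√Q) = 1/(Q - 21*Q^(3/2)))
f(1 - 7*(-4)) + 232296 = 1/((1 - 7*(-4)) - 21*(1 - 7*(-4))^(3/2)) + 232296 = 1/((1 + 28) - 21*(1 + 28)^(3/2)) + 232296 = 1/(29 - 609*√29) + 232296 = 232296 + 1/(29 - 609*√29)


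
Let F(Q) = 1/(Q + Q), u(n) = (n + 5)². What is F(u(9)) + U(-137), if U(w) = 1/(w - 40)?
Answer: -215/69384 ≈ -0.0030987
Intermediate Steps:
u(n) = (5 + n)²
F(Q) = 1/(2*Q)
U(w) = 1/(-40 + w)
F(u(9)) + U(-137) = 1/(2*((5 + 9)²)) + 1/(-40 - 137) = 1/(2*(14²)) + 1/(-177) = (½)/196 - 1/177 = (½)*(1/196) - 1/177 = 1/392 - 1/177 = -215/69384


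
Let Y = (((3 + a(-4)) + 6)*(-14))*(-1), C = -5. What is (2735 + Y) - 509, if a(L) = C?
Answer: 2282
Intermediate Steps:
a(L) = -5
Y = 56 (Y = (((3 - 5) + 6)*(-14))*(-1) = ((-2 + 6)*(-14))*(-1) = (4*(-14))*(-1) = -56*(-1) = 56)
(2735 + Y) - 509 = (2735 + 56) - 509 = 2791 - 509 = 2282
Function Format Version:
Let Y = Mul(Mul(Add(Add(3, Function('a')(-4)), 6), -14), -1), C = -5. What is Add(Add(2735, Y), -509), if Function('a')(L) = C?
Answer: 2282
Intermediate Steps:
Function('a')(L) = -5
Y = 56 (Y = Mul(Mul(Add(Add(3, -5), 6), -14), -1) = Mul(Mul(Add(-2, 6), -14), -1) = Mul(Mul(4, -14), -1) = Mul(-56, -1) = 56)
Add(Add(2735, Y), -509) = Add(Add(2735, 56), -509) = Add(2791, -509) = 2282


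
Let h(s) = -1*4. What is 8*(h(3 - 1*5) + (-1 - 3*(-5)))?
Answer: 80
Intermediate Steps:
h(s) = -4
8*(h(3 - 1*5) + (-1 - 3*(-5))) = 8*(-4 + (-1 - 3*(-5))) = 8*(-4 + (-1 + 15)) = 8*(-4 + 14) = 8*10 = 80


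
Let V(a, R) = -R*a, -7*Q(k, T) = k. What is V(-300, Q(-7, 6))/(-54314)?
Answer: -150/27157 ≈ -0.0055234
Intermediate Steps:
Q(k, T) = -k/7
V(a, R) = -R*a
V(-300, Q(-7, 6))/(-54314) = -1*(-1/7*(-7))*(-300)/(-54314) = -1*1*(-300)*(-1/54314) = 300*(-1/54314) = -150/27157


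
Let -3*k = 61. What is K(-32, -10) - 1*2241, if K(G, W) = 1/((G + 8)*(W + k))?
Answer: -1631447/728 ≈ -2241.0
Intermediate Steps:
k = -61/3 (k = -⅓*61 = -61/3 ≈ -20.333)
K(G, W) = 1/((8 + G)*(-61/3 + W)) (K(G, W) = 1/((G + 8)*(W - 61/3)) = 1/((8 + G)*(-61/3 + W)))
K(-32, -10) - 1*2241 = 3/(-488 - 61*(-32) + 24*(-10) + 3*(-32)*(-10)) - 1*2241 = 3/(-488 + 1952 - 240 + 960) - 2241 = 3/2184 - 2241 = 3*(1/2184) - 2241 = 1/728 - 2241 = -1631447/728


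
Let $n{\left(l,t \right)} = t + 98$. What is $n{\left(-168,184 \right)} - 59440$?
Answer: $-59158$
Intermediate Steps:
$n{\left(l,t \right)} = 98 + t$
$n{\left(-168,184 \right)} - 59440 = \left(98 + 184\right) - 59440 = 282 - 59440 = -59158$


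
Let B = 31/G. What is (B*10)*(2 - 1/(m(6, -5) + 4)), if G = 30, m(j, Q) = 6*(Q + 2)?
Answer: 899/42 ≈ 21.405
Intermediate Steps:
m(j, Q) = 12 + 6*Q (m(j, Q) = 6*(2 + Q) = 12 + 6*Q)
B = 31/30 ≈ 1.0333
(B*10)*(2 - 1/(m(6, -5) + 4)) = ((31/30)*10)*(2 - 1/((12 + 6*(-5)) + 4)) = 31*(2 - 1/((12 - 30) + 4))/3 = 31*(2 - 1/(-18 + 4))/3 = 31*(2 - 1/(-14))/3 = 31*(2 - 1*(-1/14))/3 = 31*(2 + 1/14)/3 = (31/3)*(29/14) = 899/42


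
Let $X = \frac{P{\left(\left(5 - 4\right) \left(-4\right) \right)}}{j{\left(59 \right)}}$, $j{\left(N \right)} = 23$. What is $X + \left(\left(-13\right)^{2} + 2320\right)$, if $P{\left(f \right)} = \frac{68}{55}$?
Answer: $\frac{3148653}{1265} \approx 2489.1$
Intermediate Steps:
$P{\left(f \right)} = \frac{68}{55}$ ($P{\left(f \right)} = 68 \cdot \frac{1}{55} = \frac{68}{55}$)
$X = \frac{68}{1265}$ ($X = \frac{68}{55 \cdot 23} = \frac{68}{55} \cdot \frac{1}{23} = \frac{68}{1265} \approx 0.053755$)
$X + \left(\left(-13\right)^{2} + 2320\right) = \frac{68}{1265} + \left(\left(-13\right)^{2} + 2320\right) = \frac{68}{1265} + \left(169 + 2320\right) = \frac{68}{1265} + 2489 = \frac{3148653}{1265}$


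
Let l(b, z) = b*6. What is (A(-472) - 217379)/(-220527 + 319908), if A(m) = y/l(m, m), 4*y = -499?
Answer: -2462468813/1125787968 ≈ -2.1873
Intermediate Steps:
l(b, z) = 6*b
y = -499/4 (y = (1/4)*(-499) = -499/4 ≈ -124.75)
A(m) = -499/(24*m) (A(m) = -499*1/(6*m)/4 = -499/(24*m))
(A(-472) - 217379)/(-220527 + 319908) = (-499/24/(-472) - 217379)/(-220527 + 319908) = (-499/24*(-1/472) - 217379)/99381 = (499/11328 - 217379)*(1/99381) = -2462468813/11328*1/99381 = -2462468813/1125787968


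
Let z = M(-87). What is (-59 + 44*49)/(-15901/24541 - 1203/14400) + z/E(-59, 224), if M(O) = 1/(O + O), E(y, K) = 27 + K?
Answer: -10788346744556141/3763202572434 ≈ -2866.8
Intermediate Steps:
M(O) = 1/(2*O)
z = -1/174 (z = (½)/(-87) = (½)*(-1/87) = -1/174 ≈ -0.0057471)
(-59 + 44*49)/(-15901/24541 - 1203/14400) + z/E(-59, 224) = (-59 + 44*49)/(-15901/24541 - 1203/14400) - 1/(174*(27 + 224)) = (-59 + 2156)/(-15901*1/24541 - 1203*1/14400) - 1/174/251 = 2097/(-15901/24541 - 401/4800) - 1/174*1/251 = 2097/(-86165741/117796800) - 1/43674 = 2097*(-117796800/86165741) - 1/43674 = -247019889600/86165741 - 1/43674 = -10788346744556141/3763202572434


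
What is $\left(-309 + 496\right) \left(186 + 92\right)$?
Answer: $51986$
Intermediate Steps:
$\left(-309 + 496\right) \left(186 + 92\right) = 187 \cdot 278 = 51986$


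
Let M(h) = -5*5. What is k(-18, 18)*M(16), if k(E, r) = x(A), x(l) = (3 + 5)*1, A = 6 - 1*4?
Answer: -200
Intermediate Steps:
A = 2 (A = 6 - 4 = 2)
x(l) = 8 (x(l) = 8*1 = 8)
M(h) = -25
k(E, r) = 8
k(-18, 18)*M(16) = 8*(-25) = -200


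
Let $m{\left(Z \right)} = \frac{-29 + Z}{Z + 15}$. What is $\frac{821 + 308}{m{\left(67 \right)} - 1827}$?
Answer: $- \frac{46289}{74888} \approx -0.61811$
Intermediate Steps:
$m{\left(Z \right)} = \frac{-29 + Z}{15 + Z}$
$\frac{821 + 308}{m{\left(67 \right)} - 1827} = \frac{821 + 308}{\frac{-29 + 67}{15 + 67} - 1827} = \frac{1129}{\frac{1}{82} \cdot 38 - 1827} = \frac{1129}{\frac{19}{41} - 1827} = \frac{1129}{- \frac{74888}{41}} = 1129 \left(- \frac{41}{74888}\right) = - \frac{46289}{74888}$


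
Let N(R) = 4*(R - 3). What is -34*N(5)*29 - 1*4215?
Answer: -12103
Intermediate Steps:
N(R) = -12 + 4*R (N(R) = 4*(-3 + R) = -12 + 4*R)
-34*N(5)*29 - 1*4215 = -34*(-12 + 4*5)*29 - 1*4215 = -34*(-12 + 20)*29 - 4215 = -34*8*29 - 4215 = -272*29 - 4215 = -7888 - 4215 = -12103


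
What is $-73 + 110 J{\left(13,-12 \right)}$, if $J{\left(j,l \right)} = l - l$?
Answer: $-73$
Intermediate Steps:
$J{\left(j,l \right)} = 0$
$-73 + 110 J{\left(13,-12 \right)} = -73 + 110 \cdot 0 = -73 + 0 = -73$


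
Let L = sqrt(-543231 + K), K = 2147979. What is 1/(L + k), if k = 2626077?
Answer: 875359/2298759601727 - 2*sqrt(401187)/6896278805181 ≈ 3.8061e-7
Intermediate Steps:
L = 2*sqrt(401187) (L = sqrt(-543231 + 2147979) = sqrt(1604748) = 2*sqrt(401187) ≈ 1266.8)
1/(L + k) = 1/(2*sqrt(401187) + 2626077) = 1/(2626077 + 2*sqrt(401187))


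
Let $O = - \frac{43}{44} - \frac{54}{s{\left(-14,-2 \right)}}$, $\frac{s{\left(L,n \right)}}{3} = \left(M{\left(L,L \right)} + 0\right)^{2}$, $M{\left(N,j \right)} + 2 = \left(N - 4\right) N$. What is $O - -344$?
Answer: $\frac{235827927}{687500} \approx 343.02$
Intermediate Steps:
$M{\left(N,j \right)} = -2 + N \left(-4 + N\right)$ ($M{\left(N,j \right)} = -2 + \left(N - 4\right) N = -2 + \left(-4 + N\right) N = -2 + N \left(-4 + N\right)$)
$s{\left(L,n \right)} = 3 \left(-2 + L^{2} - 4 L\right)^{2}$ ($s{\left(L,n \right)} = 3 \left(\left(-2 + L^{2} - 4 L\right) + 0\right)^{2} = 3 \left(-2 + L^{2} - 4 L\right)^{2}$)
$O = - \frac{672073}{687500}$ ($O = - \frac{43}{44} - \frac{54}{3 \left(2 - \left(-14\right)^{2} + 4 \left(-14\right)\right)^{2}} = \left(-43\right) \frac{1}{44} - \frac{54}{3 \left(2 - 196 - 56\right)^{2}} = - \frac{43}{44} - \frac{54}{3 \left(2 - 196 - 56\right)^{2}} = - \frac{43}{44} - \frac{54}{3 \left(-250\right)^{2}} = - \frac{43}{44} - \frac{54}{3 \cdot 62500} = - \frac{43}{44} - \frac{54}{187500} = - \frac{43}{44} - \frac{9}{31250} = - \frac{672073}{687500} \approx -0.97756$)
$O - -344 = - \frac{672073}{687500} - -344 = - \frac{672073}{687500} + 344 = \frac{235827927}{687500}$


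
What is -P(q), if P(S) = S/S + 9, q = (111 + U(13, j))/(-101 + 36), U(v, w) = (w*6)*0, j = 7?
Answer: -10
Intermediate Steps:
U(v, w) = 0 (U(v, w) = (6*w)*0 = 0)
q = -111/65 (q = (111 + 0)/(-101 + 36) = 111/(-65) = 111*(-1/65) = -111/65 ≈ -1.7077)
P(S) = 10 (P(S) = 1 + 9 = 10)
-P(q) = -1*10 = -10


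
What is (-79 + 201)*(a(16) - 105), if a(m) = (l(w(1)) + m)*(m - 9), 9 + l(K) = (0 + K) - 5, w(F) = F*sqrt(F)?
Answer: -10248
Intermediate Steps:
w(F) = F**(3/2)
l(K) = -14 + K (l(K) = -9 + ((0 + K) - 5) = -9 + (K - 5) = -9 + (-5 + K) = -14 + K)
a(m) = (-13 + m)*(-9 + m) (a(m) = ((-14 + 1**(3/2)) + m)*(m - 9) = ((-14 + 1) + m)*(-9 + m) = (-13 + m)*(-9 + m))
(-79 + 201)*(a(16) - 105) = (-79 + 201)*((117 + 16**2 - 22*16) - 105) = 122*((117 + 256 - 352) - 105) = 122*(21 - 105) = 122*(-84) = -10248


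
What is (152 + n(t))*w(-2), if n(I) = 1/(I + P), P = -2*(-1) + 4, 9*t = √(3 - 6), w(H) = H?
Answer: 2*(-152*√3 + 8217*I)/(√3 - 54*I) ≈ -304.33 + 0.010681*I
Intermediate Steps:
t = I*√3/9 (t = √(3 - 6)/9 = √(-3)/9 = (I*√3)/9 = I*√3/9 ≈ 0.19245*I)
P = 6 (P = 2 + 4 = 6)
n(I) = 1/(6 + I) (n(I) = 1/(I + 6) = 1/(6 + I))
(152 + n(t))*w(-2) = (152 + 1/(6 + I*√3/9))*(-2) = -304 - 2/(6 + I*√3/9)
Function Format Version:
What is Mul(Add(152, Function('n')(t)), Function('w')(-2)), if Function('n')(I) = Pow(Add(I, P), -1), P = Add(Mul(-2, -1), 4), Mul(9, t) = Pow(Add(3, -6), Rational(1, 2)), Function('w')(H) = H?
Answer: Mul(2, Pow(Add(Pow(3, Rational(1, 2)), Mul(-54, I)), -1), Add(Mul(-152, Pow(3, Rational(1, 2))), Mul(8217, I))) ≈ Add(-304.33, Mul(0.010681, I))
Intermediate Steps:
t = Mul(Rational(1, 9), I, Pow(3, Rational(1, 2))) (t = Mul(Rational(1, 9), Pow(Add(3, -6), Rational(1, 2))) = Mul(Rational(1, 9), Pow(-3, Rational(1, 2))) = Mul(Rational(1, 9), Mul(I, Pow(3, Rational(1, 2)))) = Mul(Rational(1, 9), I, Pow(3, Rational(1, 2))) ≈ Mul(0.19245, I))
P = 6 (P = Add(2, 4) = 6)
Function('n')(I) = Pow(Add(6, I), -1) (Function('n')(I) = Pow(Add(I, 6), -1) = Pow(Add(6, I), -1))
Mul(Add(152, Function('n')(t)), Function('w')(-2)) = Mul(Add(152, Pow(Add(6, Mul(Rational(1, 9), I, Pow(3, Rational(1, 2)))), -1)), -2) = Add(-304, Mul(-2, Pow(Add(6, Mul(Rational(1, 9), I, Pow(3, Rational(1, 2)))), -1)))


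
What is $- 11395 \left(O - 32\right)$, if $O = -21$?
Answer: $603935$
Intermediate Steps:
$- 11395 \left(O - 32\right) = - 11395 \left(-21 - 32\right) = \left(-11395\right) \left(-53\right) = 603935$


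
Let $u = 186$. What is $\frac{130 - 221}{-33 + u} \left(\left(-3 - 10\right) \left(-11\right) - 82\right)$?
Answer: $- \frac{5551}{153} \approx -36.281$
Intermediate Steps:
$\frac{130 - 221}{-33 + u} \left(\left(-3 - 10\right) \left(-11\right) - 82\right) = \frac{130 - 221}{-33 + 186} \left(\left(-3 - 10\right) \left(-11\right) - 82\right) = - \frac{91}{153} \left(\left(-13\right) \left(-11\right) - 82\right) = \left(-91\right) \frac{1}{153} \left(143 - 82\right) = \left(- \frac{91}{153}\right) 61 = - \frac{5551}{153}$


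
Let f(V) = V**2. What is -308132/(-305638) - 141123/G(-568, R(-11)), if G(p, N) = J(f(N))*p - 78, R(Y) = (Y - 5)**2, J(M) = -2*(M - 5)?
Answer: 11447590223371/11376325906022 ≈ 1.0063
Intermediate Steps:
J(M) = 10 - 2*M (J(M) = -2*(-5 + M) = 10 - 2*M)
R(Y) = (-5 + Y)**2
G(p, N) = -78 + p*(10 - 2*N**2) (G(p, N) = (10 - 2*N**2)*p - 78 = p*(10 - 2*N**2) - 78 = -78 + p*(10 - 2*N**2))
-308132/(-305638) - 141123/G(-568, R(-11)) = -308132/(-305638) - 141123/(-78 - 2*(-568)*(-5 + ((-5 - 11)**2)**2)) = -308132*(-1/305638) - 141123/(-78 - 2*(-568)*(-5 + ((-16)**2)**2)) = 154066/152819 - 141123/(-78 - 2*(-568)*(-5 + 256**2)) = 154066/152819 - 141123/(-78 - 2*(-568)*(-5 + 65536)) = 154066/152819 - 141123/(-78 - 2*(-568)*65531) = 154066/152819 - 141123/(-78 + 74443216) = 154066/152819 - 141123/74443138 = 11447590223371/11376325906022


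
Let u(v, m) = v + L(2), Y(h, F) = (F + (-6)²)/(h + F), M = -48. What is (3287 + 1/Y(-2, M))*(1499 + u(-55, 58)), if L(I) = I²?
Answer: 14296828/3 ≈ 4.7656e+6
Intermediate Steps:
Y(h, F) = (36 + F)/(F + h) (Y(h, F) = (F + 36)/(F + h) = (36 + F)/(F + h))
u(v, m) = 4 + v (u(v, m) = v + 2² = v + 4 = 4 + v)
(3287 + 1/Y(-2, M))*(1499 + u(-55, 58)) = (3287 + 1/((36 - 48)/(-48 - 2)))*(1499 + (4 - 55)) = (3287 + 1/(-12/(-50)))*(1499 - 51) = (3287 + 1/(-1/50*(-12)))*1448 = (3287 + 1/(6/25))*1448 = (3287 + 25/6)*1448 = (19747/6)*1448 = 14296828/3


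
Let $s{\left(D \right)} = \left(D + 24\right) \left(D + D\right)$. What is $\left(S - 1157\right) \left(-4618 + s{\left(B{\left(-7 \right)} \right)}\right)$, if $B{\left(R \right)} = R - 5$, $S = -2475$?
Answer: $17818592$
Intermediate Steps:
$B{\left(R \right)} = -5 + R$
$s{\left(D \right)} = 2 D \left(24 + D\right)$ ($s{\left(D \right)} = \left(24 + D\right) 2 D = 2 D \left(24 + D\right)$)
$\left(S - 1157\right) \left(-4618 + s{\left(B{\left(-7 \right)} \right)}\right) = \left(-2475 - 1157\right) \left(-4618 + 2 \left(-5 - 7\right) \left(24 - 12\right)\right) = - 3632 \left(-4618 + 2 \left(-12\right) \left(24 - 12\right)\right) = - 3632 \left(-4618 + 2 \left(-12\right) 12\right) = - 3632 \left(-4618 - 288\right) = \left(-3632\right) \left(-4906\right) = 17818592$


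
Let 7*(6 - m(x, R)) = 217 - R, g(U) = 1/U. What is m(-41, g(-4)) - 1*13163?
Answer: -369265/28 ≈ -13188.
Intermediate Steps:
m(x, R) = -25 + R/7 (m(x, R) = 6 - (217 - R)/7 = 6 + (-31 + R/7) = -25 + R/7)
m(-41, g(-4)) - 1*13163 = (-25 + (⅐)/(-4)) - 1*13163 = (-25 + (⅐)*(-¼)) - 13163 = (-25 - 1/28) - 13163 = -701/28 - 13163 = -369265/28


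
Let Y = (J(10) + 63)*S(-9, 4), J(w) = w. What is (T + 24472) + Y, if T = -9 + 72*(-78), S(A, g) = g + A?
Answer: 18482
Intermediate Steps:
S(A, g) = A + g
Y = -365 (Y = (10 + 63)*(-9 + 4) = 73*(-5) = -365)
T = -5625 (T = -9 - 5616 = -5625)
(T + 24472) + Y = (-5625 + 24472) - 365 = 18847 - 365 = 18482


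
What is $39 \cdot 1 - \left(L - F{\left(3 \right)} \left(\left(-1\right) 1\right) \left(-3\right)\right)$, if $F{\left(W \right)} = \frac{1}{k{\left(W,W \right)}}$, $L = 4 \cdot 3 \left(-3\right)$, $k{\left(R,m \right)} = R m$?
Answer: $\frac{226}{3} \approx 75.333$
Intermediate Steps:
$L = -36$ ($L = 12 \left(-3\right) = -36$)
$F{\left(W \right)} = \frac{1}{W^{2}}$ ($F{\left(W \right)} = \frac{1}{W W} = \frac{1}{W^{2}}$)
$39 \cdot 1 - \left(L - F{\left(3 \right)} \left(\left(-1\right) 1\right) \left(-3\right)\right) = 39 \cdot 1 + \left(\frac{\left(-1\right) 1}{9} \left(-3\right) - -36\right) = 39 + \left(\frac{1}{9} \left(-1\right) \left(-3\right) + 36\right) = 39 + \left(\left(- \frac{1}{9}\right) \left(-3\right) + 36\right) = 39 + \left(\frac{1}{3} + 36\right) = 39 + \frac{109}{3} = \frac{226}{3}$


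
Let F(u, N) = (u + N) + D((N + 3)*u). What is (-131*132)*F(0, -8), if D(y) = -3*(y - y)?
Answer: 138336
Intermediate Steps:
D(y) = 0 (D(y) = -3*0 = 0)
F(u, N) = N + u (F(u, N) = (u + N) + 0 = (N + u) + 0 = N + u)
(-131*132)*F(0, -8) = (-131*132)*(-8 + 0) = -17292*(-8) = 138336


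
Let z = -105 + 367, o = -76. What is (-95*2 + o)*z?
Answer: -69692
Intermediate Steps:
z = 262
(-95*2 + o)*z = (-95*2 - 76)*262 = (-190 - 76)*262 = -266*262 = -69692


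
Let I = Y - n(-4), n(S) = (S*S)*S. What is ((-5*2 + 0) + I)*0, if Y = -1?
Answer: 0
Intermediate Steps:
n(S) = S³ (n(S) = S²*S = S³)
I = 63 (I = -1 - 1*(-4)³ = -1 - 1*(-64) = -1 + 64 = 63)
((-5*2 + 0) + I)*0 = ((-5*2 + 0) + 63)*0 = ((-10 + 0) + 63)*0 = (-10 + 63)*0 = 53*0 = 0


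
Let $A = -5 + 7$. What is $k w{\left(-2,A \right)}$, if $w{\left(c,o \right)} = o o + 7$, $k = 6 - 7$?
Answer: $-11$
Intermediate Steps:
$k = -1$ ($k = 6 - 7 = -1$)
$A = 2$
$w{\left(c,o \right)} = 7 + o^{2}$ ($w{\left(c,o \right)} = o^{2} + 7 = 7 + o^{2}$)
$k w{\left(-2,A \right)} = - (7 + 2^{2}) = - (7 + 4) = \left(-1\right) 11 = -11$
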